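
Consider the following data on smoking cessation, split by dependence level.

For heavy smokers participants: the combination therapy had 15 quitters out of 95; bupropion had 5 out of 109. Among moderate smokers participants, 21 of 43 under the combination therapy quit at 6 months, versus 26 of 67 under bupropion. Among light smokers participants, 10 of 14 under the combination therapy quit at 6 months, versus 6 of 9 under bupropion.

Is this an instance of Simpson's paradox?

No

Heavy smokers: the combination therapy 15/95 = 15.8%, bupropion 5/109 = 4.6% → the combination therapy
Moderate smokers: the combination therapy 21/43 = 48.8%, bupropion 26/67 = 38.8% → the combination therapy
Light smokers: the combination therapy 10/14 = 71.4%, bupropion 6/9 = 66.7% → the combination therapy
Overall: the combination therapy 46/152 = 30.3%, bupropion 37/185 = 20.0% → the combination therapy
The combination therapy wins overall and in every dependence group — no reversal.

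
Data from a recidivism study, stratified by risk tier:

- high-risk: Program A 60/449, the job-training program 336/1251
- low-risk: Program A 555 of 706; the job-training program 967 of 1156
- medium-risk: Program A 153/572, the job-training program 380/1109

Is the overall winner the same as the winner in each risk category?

High-risk: Program A 60/449 = 13.4%, the job-training program 336/1251 = 26.9% → the job-training program
Low-risk: Program A 555/706 = 78.6%, the job-training program 967/1156 = 83.7% → the job-training program
Medium-risk: Program A 153/572 = 26.7%, the job-training program 380/1109 = 34.3% → the job-training program
Overall: Program A 768/1727 = 44.5%, the job-training program 1683/3516 = 47.9% → the job-training program
The job-training program wins overall and in every risk group — no reversal.

Yes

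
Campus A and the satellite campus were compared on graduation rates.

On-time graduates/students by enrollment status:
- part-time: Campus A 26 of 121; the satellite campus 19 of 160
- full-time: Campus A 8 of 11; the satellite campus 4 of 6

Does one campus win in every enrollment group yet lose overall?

No

Part-time: Campus A 26/121 = 21.5%, the satellite campus 19/160 = 11.9% → Campus A
Full-time: Campus A 8/11 = 72.7%, the satellite campus 4/6 = 66.7% → Campus A
Overall: Campus A 34/132 = 25.8%, the satellite campus 23/166 = 13.9% → Campus A
Campus A wins overall and in every enrollment group — no reversal.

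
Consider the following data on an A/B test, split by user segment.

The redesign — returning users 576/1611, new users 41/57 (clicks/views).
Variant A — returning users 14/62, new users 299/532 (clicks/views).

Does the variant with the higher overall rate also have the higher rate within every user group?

No

Returning users: the redesign 576/1611 = 35.8%, Variant A 14/62 = 22.6% → the redesign
New users: the redesign 41/57 = 71.9%, Variant A 299/532 = 56.2% → the redesign
Overall: the redesign 617/1668 = 37.0%, Variant A 313/594 = 52.7% → Variant A
The redesign wins each user group but Variant A wins overall — the comparison reverses. The redesign's views skew toward returning users, which has a lower base rate.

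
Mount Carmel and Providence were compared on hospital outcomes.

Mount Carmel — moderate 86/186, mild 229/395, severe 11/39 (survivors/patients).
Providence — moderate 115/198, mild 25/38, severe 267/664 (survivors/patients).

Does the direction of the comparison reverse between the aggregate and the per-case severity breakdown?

Yes

Moderate: Mount Carmel 86/186 = 46.2%, Providence 115/198 = 58.1% → Providence
Mild: Mount Carmel 229/395 = 58.0%, Providence 25/38 = 65.8% → Providence
Severe: Mount Carmel 11/39 = 28.2%, Providence 267/664 = 40.2% → Providence
Overall: Mount Carmel 326/620 = 52.6%, Providence 407/900 = 45.2% → Mount Carmel
Providence wins each case group but Mount Carmel wins overall — the comparison reverses. Providence's patients skew toward severe, which has a lower base rate.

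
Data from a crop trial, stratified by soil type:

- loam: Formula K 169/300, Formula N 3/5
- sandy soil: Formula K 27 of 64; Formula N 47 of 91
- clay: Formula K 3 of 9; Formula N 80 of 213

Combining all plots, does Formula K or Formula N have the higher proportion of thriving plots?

Loam: Formula K 169/300 = 56.3%, Formula N 3/5 = 60.0% → Formula N
Sandy soil: Formula K 27/64 = 42.2%, Formula N 47/91 = 51.6% → Formula N
Clay: Formula K 3/9 = 33.3%, Formula N 80/213 = 37.6% → Formula N
Overall: Formula K 199/373 = 53.4%, Formula N 130/309 = 42.1% → Formula K
(Formula N wins every soil group but Formula K wins overall — Formula N's plots skew toward the low-rate clay group.)

Formula K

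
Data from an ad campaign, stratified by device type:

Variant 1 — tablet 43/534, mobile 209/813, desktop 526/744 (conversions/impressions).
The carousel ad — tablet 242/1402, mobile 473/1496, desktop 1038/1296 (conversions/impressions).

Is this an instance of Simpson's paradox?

No

Tablet: Variant 1 43/534 = 8.1%, the carousel ad 242/1402 = 17.3% → the carousel ad
Mobile: Variant 1 209/813 = 25.7%, the carousel ad 473/1496 = 31.6% → the carousel ad
Desktop: Variant 1 526/744 = 70.7%, the carousel ad 1038/1296 = 80.1% → the carousel ad
Overall: Variant 1 778/2091 = 37.2%, the carousel ad 1753/4194 = 41.8% → the carousel ad
The carousel ad wins overall and in every device group — no reversal.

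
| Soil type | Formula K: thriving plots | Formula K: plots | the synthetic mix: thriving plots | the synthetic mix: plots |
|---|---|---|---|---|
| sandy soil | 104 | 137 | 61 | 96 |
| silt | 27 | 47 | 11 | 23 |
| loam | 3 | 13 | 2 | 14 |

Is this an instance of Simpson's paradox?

Sandy soil: Formula K 104/137 = 75.9%, the synthetic mix 61/96 = 63.5% → Formula K
Silt: Formula K 27/47 = 57.4%, the synthetic mix 11/23 = 47.8% → Formula K
Loam: Formula K 3/13 = 23.1%, the synthetic mix 2/14 = 14.3% → Formula K
Overall: Formula K 134/197 = 68.0%, the synthetic mix 74/133 = 55.6% → Formula K
Formula K wins overall and in every soil group — no reversal.

No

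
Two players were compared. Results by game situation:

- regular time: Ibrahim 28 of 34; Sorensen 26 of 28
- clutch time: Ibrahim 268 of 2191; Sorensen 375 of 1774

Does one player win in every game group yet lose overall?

No

Regular time: Ibrahim 28/34 = 82.4%, Sorensen 26/28 = 92.9% → Sorensen
Clutch time: Ibrahim 268/2191 = 12.2%, Sorensen 375/1774 = 21.1% → Sorensen
Overall: Ibrahim 296/2225 = 13.3%, Sorensen 401/1802 = 22.3% → Sorensen
Sorensen wins overall and in every game group — no reversal.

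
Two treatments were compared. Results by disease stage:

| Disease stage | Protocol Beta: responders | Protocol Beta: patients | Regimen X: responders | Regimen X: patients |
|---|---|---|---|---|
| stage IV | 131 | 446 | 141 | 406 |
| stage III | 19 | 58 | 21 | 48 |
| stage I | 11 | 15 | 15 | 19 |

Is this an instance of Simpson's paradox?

No

Stage IV: Protocol Beta 131/446 = 29.4%, Regimen X 141/406 = 34.7% → Regimen X
Stage III: Protocol Beta 19/58 = 32.8%, Regimen X 21/48 = 43.8% → Regimen X
Stage I: Protocol Beta 11/15 = 73.3%, Regimen X 15/19 = 78.9% → Regimen X
Overall: Protocol Beta 161/519 = 31.0%, Regimen X 177/473 = 37.4% → Regimen X
Regimen X wins overall and in every disease group — no reversal.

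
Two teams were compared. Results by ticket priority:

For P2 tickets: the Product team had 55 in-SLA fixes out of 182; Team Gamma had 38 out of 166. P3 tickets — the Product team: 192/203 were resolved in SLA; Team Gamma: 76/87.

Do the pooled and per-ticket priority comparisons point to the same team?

Yes

P2: the Product team 55/182 = 30.2%, Team Gamma 38/166 = 22.9% → the Product team
P3: the Product team 192/203 = 94.6%, Team Gamma 76/87 = 87.4% → the Product team
Overall: the Product team 247/385 = 64.2%, Team Gamma 114/253 = 45.1% → the Product team
The Product team wins overall and in every ticket group — no reversal.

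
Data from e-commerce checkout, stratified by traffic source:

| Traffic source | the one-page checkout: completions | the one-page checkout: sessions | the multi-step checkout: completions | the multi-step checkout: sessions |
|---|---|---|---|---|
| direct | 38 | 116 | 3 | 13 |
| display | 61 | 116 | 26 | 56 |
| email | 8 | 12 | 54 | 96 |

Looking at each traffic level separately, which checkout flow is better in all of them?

the one-page checkout

Direct: the one-page checkout 38/116 = 32.8%, the multi-step checkout 3/13 = 23.1% → the one-page checkout
Display: the one-page checkout 61/116 = 52.6%, the multi-step checkout 26/56 = 46.4% → the one-page checkout
Email: the one-page checkout 8/12 = 66.7%, the multi-step checkout 54/96 = 56.2% → the one-page checkout
The one-page checkout has the higher rate in all 3 groups.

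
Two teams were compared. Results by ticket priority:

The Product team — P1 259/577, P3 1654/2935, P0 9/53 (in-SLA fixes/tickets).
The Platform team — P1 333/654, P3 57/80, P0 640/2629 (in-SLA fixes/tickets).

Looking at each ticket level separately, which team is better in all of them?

P1: the Product team 259/577 = 44.9%, the Platform team 333/654 = 50.9% → the Platform team
P3: the Product team 1654/2935 = 56.4%, the Platform team 57/80 = 71.2% → the Platform team
P0: the Product team 9/53 = 17.0%, the Platform team 640/2629 = 24.3% → the Platform team
The Platform team has the higher rate in all 3 groups.

the Platform team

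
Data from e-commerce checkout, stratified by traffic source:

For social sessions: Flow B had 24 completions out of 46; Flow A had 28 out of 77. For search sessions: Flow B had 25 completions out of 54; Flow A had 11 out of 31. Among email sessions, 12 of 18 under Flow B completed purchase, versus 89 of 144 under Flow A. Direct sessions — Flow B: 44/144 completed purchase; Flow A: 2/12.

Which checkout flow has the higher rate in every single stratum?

Flow B

Social: Flow B 24/46 = 52.2%, Flow A 28/77 = 36.4% → Flow B
Search: Flow B 25/54 = 46.3%, Flow A 11/31 = 35.5% → Flow B
Email: Flow B 12/18 = 66.7%, Flow A 89/144 = 61.8% → Flow B
Direct: Flow B 44/144 = 30.6%, Flow A 2/12 = 16.7% → Flow B
Flow B has the higher rate in all 4 groups.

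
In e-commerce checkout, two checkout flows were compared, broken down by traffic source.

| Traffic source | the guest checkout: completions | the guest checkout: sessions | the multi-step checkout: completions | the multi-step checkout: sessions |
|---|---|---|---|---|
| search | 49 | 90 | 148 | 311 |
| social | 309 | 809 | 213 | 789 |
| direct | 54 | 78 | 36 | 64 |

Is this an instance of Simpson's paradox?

No

Search: the guest checkout 49/90 = 54.4%, the multi-step checkout 148/311 = 47.6% → the guest checkout
Social: the guest checkout 309/809 = 38.2%, the multi-step checkout 213/789 = 27.0% → the guest checkout
Direct: the guest checkout 54/78 = 69.2%, the multi-step checkout 36/64 = 56.2% → the guest checkout
Overall: the guest checkout 412/977 = 42.2%, the multi-step checkout 397/1164 = 34.1% → the guest checkout
The guest checkout wins overall and in every traffic group — no reversal.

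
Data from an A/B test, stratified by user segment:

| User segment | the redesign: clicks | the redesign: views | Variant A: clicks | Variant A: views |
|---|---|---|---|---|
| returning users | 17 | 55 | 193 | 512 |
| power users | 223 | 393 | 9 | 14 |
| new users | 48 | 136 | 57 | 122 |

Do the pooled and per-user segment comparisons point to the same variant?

Returning users: the redesign 17/55 = 30.9%, Variant A 193/512 = 37.7% → Variant A
Power users: the redesign 223/393 = 56.7%, Variant A 9/14 = 64.3% → Variant A
New users: the redesign 48/136 = 35.3%, Variant A 57/122 = 46.7% → Variant A
Overall: the redesign 288/584 = 49.3%, Variant A 259/648 = 40.0% → the redesign
Variant A wins each user group but the redesign wins overall — the comparison reverses. Variant A's views skew toward returning users, which has a lower base rate.

No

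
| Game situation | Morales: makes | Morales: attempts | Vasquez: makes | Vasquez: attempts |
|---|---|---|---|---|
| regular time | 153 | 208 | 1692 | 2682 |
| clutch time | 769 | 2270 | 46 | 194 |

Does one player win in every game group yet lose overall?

Regular time: Morales 153/208 = 73.6%, Vasquez 1692/2682 = 63.1% → Morales
Clutch time: Morales 769/2270 = 33.9%, Vasquez 46/194 = 23.7% → Morales
Overall: Morales 922/2478 = 37.2%, Vasquez 1738/2876 = 60.4% → Vasquez
Morales wins each game group but Vasquez wins overall — the comparison reverses. Morales's attempts skew toward clutch time, which has a lower base rate.

Yes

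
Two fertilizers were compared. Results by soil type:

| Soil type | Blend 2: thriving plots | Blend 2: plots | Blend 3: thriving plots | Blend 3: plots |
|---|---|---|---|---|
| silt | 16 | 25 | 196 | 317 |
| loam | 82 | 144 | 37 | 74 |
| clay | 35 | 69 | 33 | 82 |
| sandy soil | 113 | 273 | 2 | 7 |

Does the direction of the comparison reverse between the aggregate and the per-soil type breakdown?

Silt: Blend 2 16/25 = 64.0%, Blend 3 196/317 = 61.8% → Blend 2
Loam: Blend 2 82/144 = 56.9%, Blend 3 37/74 = 50.0% → Blend 2
Clay: Blend 2 35/69 = 50.7%, Blend 3 33/82 = 40.2% → Blend 2
Sandy soil: Blend 2 113/273 = 41.4%, Blend 3 2/7 = 28.6% → Blend 2
Overall: Blend 2 246/511 = 48.1%, Blend 3 268/480 = 55.8% → Blend 3
Blend 2 wins each soil group but Blend 3 wins overall — the comparison reverses. Blend 2's plots skew toward sandy soil, which has a lower base rate.

Yes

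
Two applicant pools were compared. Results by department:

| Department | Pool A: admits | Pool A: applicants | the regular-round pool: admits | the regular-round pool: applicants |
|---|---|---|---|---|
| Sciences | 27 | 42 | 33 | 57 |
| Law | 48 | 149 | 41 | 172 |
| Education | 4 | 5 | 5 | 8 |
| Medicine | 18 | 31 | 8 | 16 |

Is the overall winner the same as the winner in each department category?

Sciences: Pool A 27/42 = 64.3%, the regular-round pool 33/57 = 57.9% → Pool A
Law: Pool A 48/149 = 32.2%, the regular-round pool 41/172 = 23.8% → Pool A
Education: Pool A 4/5 = 80.0%, the regular-round pool 5/8 = 62.5% → Pool A
Medicine: Pool A 18/31 = 58.1%, the regular-round pool 8/16 = 50.0% → Pool A
Overall: Pool A 97/227 = 42.7%, the regular-round pool 87/253 = 34.4% → Pool A
Pool A wins overall and in every department group — no reversal.

Yes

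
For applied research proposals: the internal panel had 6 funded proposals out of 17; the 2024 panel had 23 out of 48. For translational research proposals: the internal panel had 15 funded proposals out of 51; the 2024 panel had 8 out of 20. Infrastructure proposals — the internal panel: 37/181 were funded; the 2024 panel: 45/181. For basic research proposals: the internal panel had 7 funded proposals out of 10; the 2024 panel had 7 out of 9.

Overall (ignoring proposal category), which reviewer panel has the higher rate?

Applied research: the internal panel 6/17 = 35.3%, the 2024 panel 23/48 = 47.9% → the 2024 panel
Translational research: the internal panel 15/51 = 29.4%, the 2024 panel 8/20 = 40.0% → the 2024 panel
Infrastructure: the internal panel 37/181 = 20.4%, the 2024 panel 45/181 = 24.9% → the 2024 panel
Basic research: the internal panel 7/10 = 70.0%, the 2024 panel 7/9 = 77.8% → the 2024 panel
Overall: the internal panel 65/259 = 25.1%, the 2024 panel 83/258 = 32.2% → the 2024 panel

the 2024 panel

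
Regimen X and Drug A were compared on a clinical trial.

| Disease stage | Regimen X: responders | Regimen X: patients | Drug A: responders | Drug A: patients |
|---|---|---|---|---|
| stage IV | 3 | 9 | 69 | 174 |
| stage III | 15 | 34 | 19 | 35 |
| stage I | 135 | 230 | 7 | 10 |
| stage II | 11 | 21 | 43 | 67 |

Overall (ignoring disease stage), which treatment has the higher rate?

Stage IV: Regimen X 3/9 = 33.3%, Drug A 69/174 = 39.7% → Drug A
Stage III: Regimen X 15/34 = 44.1%, Drug A 19/35 = 54.3% → Drug A
Stage I: Regimen X 135/230 = 58.7%, Drug A 7/10 = 70.0% → Drug A
Stage II: Regimen X 11/21 = 52.4%, Drug A 43/67 = 64.2% → Drug A
Overall: Regimen X 164/294 = 55.8%, Drug A 138/286 = 48.3% → Regimen X
(Drug A wins every disease group but Regimen X wins overall — Drug A's patients skew toward the low-rate stage IV group.)

Regimen X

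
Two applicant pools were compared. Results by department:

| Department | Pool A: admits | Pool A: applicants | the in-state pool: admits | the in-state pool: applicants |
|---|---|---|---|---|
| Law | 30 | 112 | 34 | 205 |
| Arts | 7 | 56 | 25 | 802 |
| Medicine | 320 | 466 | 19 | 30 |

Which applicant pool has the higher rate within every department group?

Pool A

Law: Pool A 30/112 = 26.8%, the in-state pool 34/205 = 16.6% → Pool A
Arts: Pool A 7/56 = 12.5%, the in-state pool 25/802 = 3.1% → Pool A
Medicine: Pool A 320/466 = 68.7%, the in-state pool 19/30 = 63.3% → Pool A
Pool A has the higher rate in all 3 groups.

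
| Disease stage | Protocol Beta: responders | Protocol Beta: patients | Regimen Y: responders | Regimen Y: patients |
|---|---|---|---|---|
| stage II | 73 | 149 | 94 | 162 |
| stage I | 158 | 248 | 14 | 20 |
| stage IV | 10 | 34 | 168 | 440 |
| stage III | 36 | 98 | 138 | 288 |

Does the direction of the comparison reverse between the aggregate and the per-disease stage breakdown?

Yes

Stage II: Protocol Beta 73/149 = 49.0%, Regimen Y 94/162 = 58.0% → Regimen Y
Stage I: Protocol Beta 158/248 = 63.7%, Regimen Y 14/20 = 70.0% → Regimen Y
Stage IV: Protocol Beta 10/34 = 29.4%, Regimen Y 168/440 = 38.2% → Regimen Y
Stage III: Protocol Beta 36/98 = 36.7%, Regimen Y 138/288 = 47.9% → Regimen Y
Overall: Protocol Beta 277/529 = 52.4%, Regimen Y 414/910 = 45.5% → Protocol Beta
Regimen Y wins each disease group but Protocol Beta wins overall — the comparison reverses. Regimen Y's patients skew toward stage IV, which has a lower base rate.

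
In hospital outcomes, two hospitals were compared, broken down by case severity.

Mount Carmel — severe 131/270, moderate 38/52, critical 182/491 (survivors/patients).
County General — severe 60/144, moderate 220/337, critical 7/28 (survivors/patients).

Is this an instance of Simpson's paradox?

Severe: Mount Carmel 131/270 = 48.5%, County General 60/144 = 41.7% → Mount Carmel
Moderate: Mount Carmel 38/52 = 73.1%, County General 220/337 = 65.3% → Mount Carmel
Critical: Mount Carmel 182/491 = 37.1%, County General 7/28 = 25.0% → Mount Carmel
Overall: Mount Carmel 351/813 = 43.2%, County General 287/509 = 56.4% → County General
Mount Carmel wins each case group but County General wins overall — the comparison reverses. Mount Carmel's patients skew toward critical, which has a lower base rate.

Yes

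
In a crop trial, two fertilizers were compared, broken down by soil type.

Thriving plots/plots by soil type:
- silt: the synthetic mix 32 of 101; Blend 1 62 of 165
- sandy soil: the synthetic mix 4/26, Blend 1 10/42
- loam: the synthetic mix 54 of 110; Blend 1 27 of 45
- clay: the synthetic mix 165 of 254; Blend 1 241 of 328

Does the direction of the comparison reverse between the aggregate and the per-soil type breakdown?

Silt: the synthetic mix 32/101 = 31.7%, Blend 1 62/165 = 37.6% → Blend 1
Sandy soil: the synthetic mix 4/26 = 15.4%, Blend 1 10/42 = 23.8% → Blend 1
Loam: the synthetic mix 54/110 = 49.1%, Blend 1 27/45 = 60.0% → Blend 1
Clay: the synthetic mix 165/254 = 65.0%, Blend 1 241/328 = 73.5% → Blend 1
Overall: the synthetic mix 255/491 = 51.9%, Blend 1 340/580 = 58.6% → Blend 1
Blend 1 wins overall and in every soil group — no reversal.

No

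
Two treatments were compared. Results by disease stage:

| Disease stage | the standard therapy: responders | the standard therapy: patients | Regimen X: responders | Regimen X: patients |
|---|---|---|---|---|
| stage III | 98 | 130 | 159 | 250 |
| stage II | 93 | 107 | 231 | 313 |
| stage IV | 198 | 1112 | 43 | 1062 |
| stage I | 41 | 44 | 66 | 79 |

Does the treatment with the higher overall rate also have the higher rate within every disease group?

Stage III: the standard therapy 98/130 = 75.4%, Regimen X 159/250 = 63.6% → the standard therapy
Stage II: the standard therapy 93/107 = 86.9%, Regimen X 231/313 = 73.8% → the standard therapy
Stage IV: the standard therapy 198/1112 = 17.8%, Regimen X 43/1062 = 4.0% → the standard therapy
Stage I: the standard therapy 41/44 = 93.2%, Regimen X 66/79 = 83.5% → the standard therapy
Overall: the standard therapy 430/1393 = 30.9%, Regimen X 499/1704 = 29.3% → the standard therapy
The standard therapy wins overall and in every disease group — no reversal.

Yes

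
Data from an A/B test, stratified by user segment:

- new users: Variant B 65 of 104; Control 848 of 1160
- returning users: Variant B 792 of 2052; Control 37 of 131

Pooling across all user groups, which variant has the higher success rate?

New users: Variant B 65/104 = 62.5%, Control 848/1160 = 73.1% → Control
Returning users: Variant B 792/2052 = 38.6%, Control 37/131 = 28.2% → Variant B
Overall: Variant B 857/2156 = 39.7%, Control 885/1291 = 68.6% → Control
(Neither sweeps every user group, but Control has the higher pooled rate.)

Control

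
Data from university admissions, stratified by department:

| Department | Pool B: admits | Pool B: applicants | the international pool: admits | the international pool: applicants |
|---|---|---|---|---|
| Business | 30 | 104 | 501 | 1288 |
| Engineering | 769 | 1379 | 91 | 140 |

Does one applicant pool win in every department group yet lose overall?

Business: Pool B 30/104 = 28.8%, the international pool 501/1288 = 38.9% → the international pool
Engineering: Pool B 769/1379 = 55.8%, the international pool 91/140 = 65.0% → the international pool
Overall: Pool B 799/1483 = 53.9%, the international pool 592/1428 = 41.5% → Pool B
The international pool wins each department group but Pool B wins overall — the comparison reverses. The international pool's applicants skew toward Business, which has a lower base rate.

Yes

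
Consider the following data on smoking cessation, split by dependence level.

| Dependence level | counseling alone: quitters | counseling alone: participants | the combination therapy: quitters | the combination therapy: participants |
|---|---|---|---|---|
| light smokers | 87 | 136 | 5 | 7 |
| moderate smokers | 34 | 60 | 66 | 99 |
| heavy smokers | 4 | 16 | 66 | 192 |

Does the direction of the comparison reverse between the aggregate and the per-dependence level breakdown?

Light smokers: counseling alone 87/136 = 64.0%, the combination therapy 5/7 = 71.4% → the combination therapy
Moderate smokers: counseling alone 34/60 = 56.7%, the combination therapy 66/99 = 66.7% → the combination therapy
Heavy smokers: counseling alone 4/16 = 25.0%, the combination therapy 66/192 = 34.4% → the combination therapy
Overall: counseling alone 125/212 = 59.0%, the combination therapy 137/298 = 46.0% → counseling alone
The combination therapy wins each dependence group but counseling alone wins overall — the comparison reverses. The combination therapy's participants skew toward heavy smokers, which has a lower base rate.

Yes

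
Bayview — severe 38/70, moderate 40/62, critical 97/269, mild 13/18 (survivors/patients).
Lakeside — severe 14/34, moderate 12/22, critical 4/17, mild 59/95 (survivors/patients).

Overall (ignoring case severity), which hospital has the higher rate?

Lakeside

Severe: Bayview 38/70 = 54.3%, Lakeside 14/34 = 41.2% → Bayview
Moderate: Bayview 40/62 = 64.5%, Lakeside 12/22 = 54.5% → Bayview
Critical: Bayview 97/269 = 36.1%, Lakeside 4/17 = 23.5% → Bayview
Mild: Bayview 13/18 = 72.2%, Lakeside 59/95 = 62.1% → Bayview
Overall: Bayview 188/419 = 44.9%, Lakeside 89/168 = 53.0% → Lakeside
(Bayview wins every case group but Lakeside wins overall — Bayview's patients skew toward the low-rate critical group.)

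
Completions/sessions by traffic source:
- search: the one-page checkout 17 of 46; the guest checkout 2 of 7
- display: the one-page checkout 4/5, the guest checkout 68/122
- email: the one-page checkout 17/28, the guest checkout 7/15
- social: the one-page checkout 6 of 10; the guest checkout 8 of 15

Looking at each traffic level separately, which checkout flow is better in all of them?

Search: the one-page checkout 17/46 = 37.0%, the guest checkout 2/7 = 28.6% → the one-page checkout
Display: the one-page checkout 4/5 = 80.0%, the guest checkout 68/122 = 55.7% → the one-page checkout
Email: the one-page checkout 17/28 = 60.7%, the guest checkout 7/15 = 46.7% → the one-page checkout
Social: the one-page checkout 6/10 = 60.0%, the guest checkout 8/15 = 53.3% → the one-page checkout
The one-page checkout has the higher rate in all 4 groups.

the one-page checkout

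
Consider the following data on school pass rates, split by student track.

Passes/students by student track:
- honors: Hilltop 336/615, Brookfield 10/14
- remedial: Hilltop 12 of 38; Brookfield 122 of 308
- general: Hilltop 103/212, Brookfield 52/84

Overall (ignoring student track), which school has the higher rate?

Hilltop

Honors: Hilltop 336/615 = 54.6%, Brookfield 10/14 = 71.4% → Brookfield
Remedial: Hilltop 12/38 = 31.6%, Brookfield 122/308 = 39.6% → Brookfield
General: Hilltop 103/212 = 48.6%, Brookfield 52/84 = 61.9% → Brookfield
Overall: Hilltop 451/865 = 52.1%, Brookfield 184/406 = 45.3% → Hilltop
(Brookfield wins every student group but Hilltop wins overall — Brookfield's students skew toward the low-rate remedial group.)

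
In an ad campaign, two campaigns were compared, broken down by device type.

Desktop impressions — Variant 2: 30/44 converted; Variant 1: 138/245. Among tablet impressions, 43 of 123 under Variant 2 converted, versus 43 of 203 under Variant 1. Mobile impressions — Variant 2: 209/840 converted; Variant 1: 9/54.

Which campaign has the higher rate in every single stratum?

Variant 2

Desktop: Variant 2 30/44 = 68.2%, Variant 1 138/245 = 56.3% → Variant 2
Tablet: Variant 2 43/123 = 35.0%, Variant 1 43/203 = 21.2% → Variant 2
Mobile: Variant 2 209/840 = 24.9%, Variant 1 9/54 = 16.7% → Variant 2
Variant 2 has the higher rate in all 3 groups.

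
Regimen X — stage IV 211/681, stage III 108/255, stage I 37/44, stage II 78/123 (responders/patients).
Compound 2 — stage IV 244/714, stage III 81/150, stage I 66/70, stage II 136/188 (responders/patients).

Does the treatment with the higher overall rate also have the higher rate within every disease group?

Yes

Stage IV: Regimen X 211/681 = 31.0%, Compound 2 244/714 = 34.2% → Compound 2
Stage III: Regimen X 108/255 = 42.4%, Compound 2 81/150 = 54.0% → Compound 2
Stage I: Regimen X 37/44 = 84.1%, Compound 2 66/70 = 94.3% → Compound 2
Stage II: Regimen X 78/123 = 63.4%, Compound 2 136/188 = 72.3% → Compound 2
Overall: Regimen X 434/1103 = 39.3%, Compound 2 527/1122 = 47.0% → Compound 2
Compound 2 wins overall and in every disease group — no reversal.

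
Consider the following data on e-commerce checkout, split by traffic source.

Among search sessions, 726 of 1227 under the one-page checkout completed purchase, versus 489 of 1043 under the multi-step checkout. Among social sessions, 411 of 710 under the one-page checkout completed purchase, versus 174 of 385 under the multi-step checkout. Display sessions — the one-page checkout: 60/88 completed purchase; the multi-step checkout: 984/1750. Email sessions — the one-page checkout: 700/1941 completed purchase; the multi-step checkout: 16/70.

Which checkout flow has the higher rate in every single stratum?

the one-page checkout

Search: the one-page checkout 726/1227 = 59.2%, the multi-step checkout 489/1043 = 46.9% → the one-page checkout
Social: the one-page checkout 411/710 = 57.9%, the multi-step checkout 174/385 = 45.2% → the one-page checkout
Display: the one-page checkout 60/88 = 68.2%, the multi-step checkout 984/1750 = 56.2% → the one-page checkout
Email: the one-page checkout 700/1941 = 36.1%, the multi-step checkout 16/70 = 22.9% → the one-page checkout
The one-page checkout has the higher rate in all 4 groups.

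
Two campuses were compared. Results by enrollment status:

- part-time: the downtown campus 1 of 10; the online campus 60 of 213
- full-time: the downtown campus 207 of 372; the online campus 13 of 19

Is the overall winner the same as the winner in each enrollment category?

Part-time: the downtown campus 1/10 = 10.0%, the online campus 60/213 = 28.2% → the online campus
Full-time: the downtown campus 207/372 = 55.6%, the online campus 13/19 = 68.4% → the online campus
Overall: the downtown campus 208/382 = 54.5%, the online campus 73/232 = 31.5% → the downtown campus
The online campus wins each enrollment group but the downtown campus wins overall — the comparison reverses. The online campus's students skew toward part-time, which has a lower base rate.

No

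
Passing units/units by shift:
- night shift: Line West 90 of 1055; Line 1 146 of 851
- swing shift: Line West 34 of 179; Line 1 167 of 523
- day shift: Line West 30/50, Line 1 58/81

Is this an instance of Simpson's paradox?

Night shift: Line West 90/1055 = 8.5%, Line 1 146/851 = 17.2% → Line 1
Swing shift: Line West 34/179 = 19.0%, Line 1 167/523 = 31.9% → Line 1
Day shift: Line West 30/50 = 60.0%, Line 1 58/81 = 71.6% → Line 1
Overall: Line West 154/1284 = 12.0%, Line 1 371/1455 = 25.5% → Line 1
Line 1 wins overall and in every shift group — no reversal.

No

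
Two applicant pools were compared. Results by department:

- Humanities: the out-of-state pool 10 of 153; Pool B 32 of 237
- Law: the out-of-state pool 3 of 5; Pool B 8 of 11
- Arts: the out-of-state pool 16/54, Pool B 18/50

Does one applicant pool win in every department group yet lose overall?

Humanities: the out-of-state pool 10/153 = 6.5%, Pool B 32/237 = 13.5% → Pool B
Law: the out-of-state pool 3/5 = 60.0%, Pool B 8/11 = 72.7% → Pool B
Arts: the out-of-state pool 16/54 = 29.6%, Pool B 18/50 = 36.0% → Pool B
Overall: the out-of-state pool 29/212 = 13.7%, Pool B 58/298 = 19.5% → Pool B
Pool B wins overall and in every department group — no reversal.

No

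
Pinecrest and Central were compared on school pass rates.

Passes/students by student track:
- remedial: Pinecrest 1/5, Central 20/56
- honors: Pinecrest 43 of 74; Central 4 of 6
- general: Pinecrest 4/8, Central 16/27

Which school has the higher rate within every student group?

Central

Remedial: Pinecrest 1/5 = 20.0%, Central 20/56 = 35.7% → Central
Honors: Pinecrest 43/74 = 58.1%, Central 4/6 = 66.7% → Central
General: Pinecrest 4/8 = 50.0%, Central 16/27 = 59.3% → Central
Central has the higher rate in all 3 groups.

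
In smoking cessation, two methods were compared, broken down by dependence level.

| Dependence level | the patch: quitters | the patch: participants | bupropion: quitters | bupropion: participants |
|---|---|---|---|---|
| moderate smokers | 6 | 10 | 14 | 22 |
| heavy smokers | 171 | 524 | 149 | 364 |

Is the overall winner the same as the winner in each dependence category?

Moderate smokers: the patch 6/10 = 60.0%, bupropion 14/22 = 63.6% → bupropion
Heavy smokers: the patch 171/524 = 32.6%, bupropion 149/364 = 40.9% → bupropion
Overall: the patch 177/534 = 33.1%, bupropion 163/386 = 42.2% → bupropion
Bupropion wins overall and in every dependence group — no reversal.

Yes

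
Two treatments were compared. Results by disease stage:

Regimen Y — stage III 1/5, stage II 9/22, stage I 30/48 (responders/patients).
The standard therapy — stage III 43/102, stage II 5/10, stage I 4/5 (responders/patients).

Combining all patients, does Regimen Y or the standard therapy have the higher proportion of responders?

Stage III: Regimen Y 1/5 = 20.0%, the standard therapy 43/102 = 42.2% → the standard therapy
Stage II: Regimen Y 9/22 = 40.9%, the standard therapy 5/10 = 50.0% → the standard therapy
Stage I: Regimen Y 30/48 = 62.5%, the standard therapy 4/5 = 80.0% → the standard therapy
Overall: Regimen Y 40/75 = 53.3%, the standard therapy 52/117 = 44.4% → Regimen Y
(The standard therapy wins every disease group but Regimen Y wins overall — the standard therapy's patients skew toward the low-rate stage III group.)

Regimen Y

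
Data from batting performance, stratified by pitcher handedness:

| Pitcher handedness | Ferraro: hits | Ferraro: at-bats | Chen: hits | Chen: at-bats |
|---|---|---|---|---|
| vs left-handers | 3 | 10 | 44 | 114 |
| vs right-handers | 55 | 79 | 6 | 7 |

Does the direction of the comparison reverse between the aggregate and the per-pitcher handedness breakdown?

Vs left-handers: Ferraro 3/10 = 30.0%, Chen 44/114 = 38.6% → Chen
Vs right-handers: Ferraro 55/79 = 69.6%, Chen 6/7 = 85.7% → Chen
Overall: Ferraro 58/89 = 65.2%, Chen 50/121 = 41.3% → Ferraro
Chen wins each pitcher group but Ferraro wins overall — the comparison reverses. Chen's at-bats skew toward vs left-handers, which has a lower base rate.

Yes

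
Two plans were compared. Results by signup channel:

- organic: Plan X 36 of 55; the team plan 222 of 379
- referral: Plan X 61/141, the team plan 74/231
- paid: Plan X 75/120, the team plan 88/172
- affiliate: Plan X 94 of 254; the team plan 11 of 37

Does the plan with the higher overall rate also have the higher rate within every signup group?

Organic: Plan X 36/55 = 65.5%, the team plan 222/379 = 58.6% → Plan X
Referral: Plan X 61/141 = 43.3%, the team plan 74/231 = 32.0% → Plan X
Paid: Plan X 75/120 = 62.5%, the team plan 88/172 = 51.2% → Plan X
Affiliate: Plan X 94/254 = 37.0%, the team plan 11/37 = 29.7% → Plan X
Overall: Plan X 266/570 = 46.7%, the team plan 395/819 = 48.2% → the team plan
Plan X wins each signup group but the team plan wins overall — the comparison reverses. Plan X's customers skew toward affiliate, which has a lower base rate.

No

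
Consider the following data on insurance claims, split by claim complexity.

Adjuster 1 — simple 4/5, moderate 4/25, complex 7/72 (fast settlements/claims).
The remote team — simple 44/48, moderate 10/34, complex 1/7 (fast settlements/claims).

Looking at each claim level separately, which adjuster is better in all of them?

Simple: Adjuster 1 4/5 = 80.0%, the remote team 44/48 = 91.7% → the remote team
Moderate: Adjuster 1 4/25 = 16.0%, the remote team 10/34 = 29.4% → the remote team
Complex: Adjuster 1 7/72 = 9.7%, the remote team 1/7 = 14.3% → the remote team
The remote team has the higher rate in all 3 groups.

the remote team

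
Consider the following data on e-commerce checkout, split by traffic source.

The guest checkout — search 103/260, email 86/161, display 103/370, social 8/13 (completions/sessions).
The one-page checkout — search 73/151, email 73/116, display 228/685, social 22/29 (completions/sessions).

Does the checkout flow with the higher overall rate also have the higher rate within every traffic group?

Search: the guest checkout 103/260 = 39.6%, the one-page checkout 73/151 = 48.3% → the one-page checkout
Email: the guest checkout 86/161 = 53.4%, the one-page checkout 73/116 = 62.9% → the one-page checkout
Display: the guest checkout 103/370 = 27.8%, the one-page checkout 228/685 = 33.3% → the one-page checkout
Social: the guest checkout 8/13 = 61.5%, the one-page checkout 22/29 = 75.9% → the one-page checkout
Overall: the guest checkout 300/804 = 37.3%, the one-page checkout 396/981 = 40.4% → the one-page checkout
The one-page checkout wins overall and in every traffic group — no reversal.

Yes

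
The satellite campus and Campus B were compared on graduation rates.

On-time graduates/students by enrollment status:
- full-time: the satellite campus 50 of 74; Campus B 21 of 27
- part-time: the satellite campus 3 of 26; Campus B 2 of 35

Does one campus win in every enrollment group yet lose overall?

No

Full-time: the satellite campus 50/74 = 67.6%, Campus B 21/27 = 77.8% → Campus B
Part-time: the satellite campus 3/26 = 11.5%, Campus B 2/35 = 5.7% → the satellite campus
Overall: the satellite campus 53/100 = 53.0%, Campus B 23/62 = 37.1% → the satellite campus
Neither sweeps: the satellite campus wins 1 of 2 groups, Campus B wins 1. The satellite campus wins overall but not every group — no Simpson reversal.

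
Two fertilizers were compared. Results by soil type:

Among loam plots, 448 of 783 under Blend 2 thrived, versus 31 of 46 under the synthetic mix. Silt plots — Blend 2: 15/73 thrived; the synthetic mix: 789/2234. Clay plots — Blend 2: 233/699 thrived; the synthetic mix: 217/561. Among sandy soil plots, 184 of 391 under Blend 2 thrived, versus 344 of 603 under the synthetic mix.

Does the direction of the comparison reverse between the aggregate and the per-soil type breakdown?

Yes

Loam: Blend 2 448/783 = 57.2%, the synthetic mix 31/46 = 67.4% → the synthetic mix
Silt: Blend 2 15/73 = 20.5%, the synthetic mix 789/2234 = 35.3% → the synthetic mix
Clay: Blend 2 233/699 = 33.3%, the synthetic mix 217/561 = 38.7% → the synthetic mix
Sandy soil: Blend 2 184/391 = 47.1%, the synthetic mix 344/603 = 57.0% → the synthetic mix
Overall: Blend 2 880/1946 = 45.2%, the synthetic mix 1381/3444 = 40.1% → Blend 2
The synthetic mix wins each soil group but Blend 2 wins overall — the comparison reverses. The synthetic mix's plots skew toward silt, which has a lower base rate.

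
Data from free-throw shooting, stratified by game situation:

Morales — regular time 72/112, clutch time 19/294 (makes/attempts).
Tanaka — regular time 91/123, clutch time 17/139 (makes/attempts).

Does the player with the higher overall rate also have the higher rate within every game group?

Yes

Regular time: Morales 72/112 = 64.3%, Tanaka 91/123 = 74.0% → Tanaka
Clutch time: Morales 19/294 = 6.5%, Tanaka 17/139 = 12.2% → Tanaka
Overall: Morales 91/406 = 22.4%, Tanaka 108/262 = 41.2% → Tanaka
Tanaka wins overall and in every game group — no reversal.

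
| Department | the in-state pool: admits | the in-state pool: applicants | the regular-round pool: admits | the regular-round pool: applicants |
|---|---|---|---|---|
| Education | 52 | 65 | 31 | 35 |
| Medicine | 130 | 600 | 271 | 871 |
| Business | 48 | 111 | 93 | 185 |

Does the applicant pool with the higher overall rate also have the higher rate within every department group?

Education: the in-state pool 52/65 = 80.0%, the regular-round pool 31/35 = 88.6% → the regular-round pool
Medicine: the in-state pool 130/600 = 21.7%, the regular-round pool 271/871 = 31.1% → the regular-round pool
Business: the in-state pool 48/111 = 43.2%, the regular-round pool 93/185 = 50.3% → the regular-round pool
Overall: the in-state pool 230/776 = 29.6%, the regular-round pool 395/1091 = 36.2% → the regular-round pool
The regular-round pool wins overall and in every department group — no reversal.

Yes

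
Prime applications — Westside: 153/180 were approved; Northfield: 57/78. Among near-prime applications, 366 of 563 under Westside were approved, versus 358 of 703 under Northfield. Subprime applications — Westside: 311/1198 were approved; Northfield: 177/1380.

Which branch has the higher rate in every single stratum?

Prime: Westside 153/180 = 85.0%, Northfield 57/78 = 73.1% → Westside
Near-prime: Westside 366/563 = 65.0%, Northfield 358/703 = 50.9% → Westside
Subprime: Westside 311/1198 = 26.0%, Northfield 177/1380 = 12.8% → Westside
Westside has the higher rate in all 3 groups.

Westside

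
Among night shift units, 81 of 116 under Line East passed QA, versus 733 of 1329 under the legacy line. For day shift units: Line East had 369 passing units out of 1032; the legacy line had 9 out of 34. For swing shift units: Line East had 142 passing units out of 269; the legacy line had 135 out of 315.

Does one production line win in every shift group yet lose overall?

Yes

Night shift: Line East 81/116 = 69.8%, the legacy line 733/1329 = 55.2% → Line East
Day shift: Line East 369/1032 = 35.8%, the legacy line 9/34 = 26.5% → Line East
Swing shift: Line East 142/269 = 52.8%, the legacy line 135/315 = 42.9% → Line East
Overall: Line East 592/1417 = 41.8%, the legacy line 877/1678 = 52.3% → the legacy line
Line East wins each shift group but the legacy line wins overall — the comparison reverses. Line East's units skew toward day shift, which has a lower base rate.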